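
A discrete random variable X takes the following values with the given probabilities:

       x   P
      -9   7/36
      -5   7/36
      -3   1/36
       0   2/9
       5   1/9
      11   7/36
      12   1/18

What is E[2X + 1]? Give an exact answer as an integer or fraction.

19/9

E[2x+1] = (7/36)·(-17) + (7/36)·(-9) + (1/36)·(-5) + (2/9)·1 + (1/9)·11 + (7/36)·23 + (1/18)·25
     = 19/9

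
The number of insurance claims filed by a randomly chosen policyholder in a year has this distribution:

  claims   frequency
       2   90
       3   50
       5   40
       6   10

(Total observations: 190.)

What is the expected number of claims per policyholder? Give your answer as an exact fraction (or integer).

59/19

Total = 190, so P(claims=2) = 90/190, etc.
E[X] = (9/19)·2 + (5/19)·3 + (4/19)·5 + (1/19)·6
     = 59/19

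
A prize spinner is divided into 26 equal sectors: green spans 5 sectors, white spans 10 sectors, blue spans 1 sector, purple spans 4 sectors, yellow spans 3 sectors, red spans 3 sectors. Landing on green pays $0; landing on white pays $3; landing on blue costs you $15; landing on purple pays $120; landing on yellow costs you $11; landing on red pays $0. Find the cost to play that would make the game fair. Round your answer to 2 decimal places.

E[payout] = (5/26)·0 + (10/26)·3 + (1/26)·(-15) + (4/26)·120 + (3/26)·(-11) + (3/26)·0 = 231/13
Fair fee = E[payout] = 231/13 ≈ $17.77

$17.77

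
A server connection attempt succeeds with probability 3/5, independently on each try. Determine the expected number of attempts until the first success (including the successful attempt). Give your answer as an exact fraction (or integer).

5/3

For a geometric distribution, E[trials] = 1/p = 1/(3/5) = 5/3.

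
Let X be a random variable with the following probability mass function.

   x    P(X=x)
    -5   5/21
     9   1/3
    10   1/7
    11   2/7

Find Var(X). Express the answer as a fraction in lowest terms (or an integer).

E[X] = (5/21)·(-5) + (1/3)·9 + (1/7)·10 + (2/7)·11 = 134/21
E[X²] = (5/21)·25 + (1/3)·81 + (1/7)·100 + (2/7)·121 = 1718/21
Var(X) = 1718/21 − (134/21)² = 18122/441

18122/441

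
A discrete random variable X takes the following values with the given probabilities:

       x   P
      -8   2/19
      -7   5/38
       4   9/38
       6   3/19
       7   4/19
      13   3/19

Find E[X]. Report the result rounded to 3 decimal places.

E[X] = (2/19)·(-8) + (5/38)·(-7) + (9/38)·4 + (3/19)·6 + (4/19)·7 + (3/19)·13
     = 139/38 ≈ 3.658

3.658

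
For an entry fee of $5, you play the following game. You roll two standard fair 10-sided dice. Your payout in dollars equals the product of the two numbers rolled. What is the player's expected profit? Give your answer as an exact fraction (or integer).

Distribution of the product of the two numbers rolled: 1 w.p. 1/100, 2 w.p. 1/50, 3 w.p. 1/50, 4 w.p. 3/100, 5 w.p. 1/50, 6 w.p. 1/25, …
E[payout] = (1/100)·1 + (1/50)·2 + (1/50)·3 + (3/100)·4 + (1/50)·5 + (1/25)·6 + (1/50)·7 + (1/25)·8 + (3/100)·9 + (1/25)·10 + (1/25)·12 + (1/50)·14 + (1/50)·15 + (3/100)·16 + (1/25)·18 + (1/25)·20 + (1/50)·21 + (1/25)·24 + (1/100)·25 + (1/50)·27 + (1/50)·28 + (1/25)·30 + (1/50)·32 + (1/50)·35 + (3/100)·36 + (1/25)·40 + (1/50)·42 + (1/50)·45 + (1/50)·48 + (1/100)·49 + (1/50)·50 + (1/50)·54 + (1/50)·56 + (1/50)·60 + (1/50)·63 + (1/100)·64 + (1/50)·70 + (1/50)·72 + (1/50)·80 + (1/100)·81 + (1/50)·90 + (1/100)·100 = 121/4
Expected profit = 121/4 − 5 = 101/4

101/4 dollars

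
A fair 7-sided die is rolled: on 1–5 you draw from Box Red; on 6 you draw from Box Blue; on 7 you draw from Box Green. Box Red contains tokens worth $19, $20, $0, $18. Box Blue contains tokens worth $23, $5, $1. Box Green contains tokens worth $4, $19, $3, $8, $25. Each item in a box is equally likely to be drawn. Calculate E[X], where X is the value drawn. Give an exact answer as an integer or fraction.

E[X | Box Red] = (19 + 20 + 0 + 18)/4 = 57/4
E[X | Box Blue] = (23 + 5 + 1)/3 = 29/3
E[X | Box Green] = (4 + 19 + 3 + 8 + 25)/5 = 59/5
E[X] = (5/7)·57/4 + (1/7)·29/3 + (1/7)·59/5 = 5563/420

5563/420 dollars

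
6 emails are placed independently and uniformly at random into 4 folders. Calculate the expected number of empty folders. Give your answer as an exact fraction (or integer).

729/1024

Let Xⱼ=1 if folder j is empty. P(Xⱼ=1) = ((4-1)/4)^6 = 729/4096.
By linearity, E[#empty] = 4·729/4096 = 729/1024.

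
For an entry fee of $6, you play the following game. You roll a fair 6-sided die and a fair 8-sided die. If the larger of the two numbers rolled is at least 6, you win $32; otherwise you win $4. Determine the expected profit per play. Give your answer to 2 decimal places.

$11.42

E[payout] = (25/48)·4 + (23/48)·32 = 209/12
Expected profit = 209/12 − 6 = 137/12 ≈ $11.42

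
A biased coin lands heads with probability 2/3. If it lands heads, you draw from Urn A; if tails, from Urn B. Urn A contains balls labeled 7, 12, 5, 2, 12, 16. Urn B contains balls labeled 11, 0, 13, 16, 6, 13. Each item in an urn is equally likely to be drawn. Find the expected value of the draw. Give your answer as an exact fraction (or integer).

E[X | Urn A] = (7 + 12 + 5 + 2 + 12 + 16)/6 = 9
E[X | Urn B] = (11 + 0 + 13 + 16 + 6 + 13)/6 = 59/6
E[X] = (2/3)·9 + (1/3)·59/6 = 167/18

167/18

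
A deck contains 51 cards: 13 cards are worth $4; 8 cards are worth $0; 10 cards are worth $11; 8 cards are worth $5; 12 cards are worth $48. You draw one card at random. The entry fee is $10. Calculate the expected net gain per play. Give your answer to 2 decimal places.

E[payout] = (13/51)·4 + (8/51)·0 + (10/51)·11 + (8/51)·5 + (12/51)·48 = 778/51
Expected profit = 778/51 − 10 = 268/51 ≈ $5.25

$5.25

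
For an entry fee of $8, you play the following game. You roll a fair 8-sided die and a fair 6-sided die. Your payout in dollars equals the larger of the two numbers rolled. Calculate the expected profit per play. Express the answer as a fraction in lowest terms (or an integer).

-133/48 dollars

Distribution of the larger of the two numbers rolled: 1 w.p. 1/48, 2 w.p. 1/16, 3 w.p. 5/48, 4 w.p. 7/48, 5 w.p. 3/16, 6 w.p. 11/48, …
E[payout] = (1/48)·1 + (1/16)·2 + (5/48)·3 + (7/48)·4 + (3/16)·5 + (11/48)·6 + (1/8)·7 + (1/8)·8 = 251/48
Expected profit = 251/48 − 8 = -133/48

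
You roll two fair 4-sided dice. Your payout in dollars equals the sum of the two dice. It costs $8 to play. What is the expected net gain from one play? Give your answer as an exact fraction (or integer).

-$3

Distribution of the sum of the two dice: 2 w.p. 1/16, 3 w.p. 1/8, 4 w.p. 3/16, 5 w.p. 1/4, 6 w.p. 3/16, 7 w.p. 1/8, …
E[payout] = (1/16)·2 + (1/8)·3 + (3/16)·4 + (1/4)·5 + (3/16)·6 + (1/8)·7 + (1/16)·8 = 5
Expected profit = 5 − 8 = -3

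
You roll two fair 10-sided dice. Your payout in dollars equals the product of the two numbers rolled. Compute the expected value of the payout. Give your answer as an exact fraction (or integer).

121/4 dollars

Distribution of the product of the two numbers rolled: 1 w.p. 1/100, 2 w.p. 1/50, 3 w.p. 1/50, 4 w.p. 3/100, 5 w.p. 1/50, 6 w.p. 1/25, …
E[payout] = (1/100)·1 + (1/50)·2 + (1/50)·3 + (3/100)·4 + (1/50)·5 + (1/25)·6 + (1/50)·7 + (1/25)·8 + (3/100)·9 + (1/25)·10 + (1/25)·12 + (1/50)·14 + (1/50)·15 + (3/100)·16 + (1/25)·18 + (1/25)·20 + (1/50)·21 + (1/25)·24 + (1/100)·25 + (1/50)·27 + (1/50)·28 + (1/25)·30 + (1/50)·32 + (1/50)·35 + (3/100)·36 + (1/25)·40 + (1/50)·42 + (1/50)·45 + (1/50)·48 + (1/100)·49 + (1/50)·50 + (1/50)·54 + (1/50)·56 + (1/50)·60 + (1/50)·63 + (1/100)·64 + (1/50)·70 + (1/50)·72 + (1/50)·80 + (1/100)·81 + (1/50)·90 + (1/100)·100 = 121/4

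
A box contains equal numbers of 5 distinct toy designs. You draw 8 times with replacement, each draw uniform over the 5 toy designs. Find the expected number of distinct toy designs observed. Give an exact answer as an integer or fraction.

Let Xⱼ=1 if type j appears at least once. P(Xⱼ=1) = 1 − ((5−1)/5)^8 = 325089/390625.
E[#distinct] = 5·325089/390625 = 325089/78125.

325089/78125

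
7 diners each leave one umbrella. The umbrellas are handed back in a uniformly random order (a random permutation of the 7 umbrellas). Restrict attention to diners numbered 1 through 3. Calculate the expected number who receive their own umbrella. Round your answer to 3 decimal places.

0.429

Let Xᵢ = 1 if person i gets their own umbrella. For each i, P(Xᵢ=1) = 1/7.
By linearity of expectation, E[X₁+…+X_3] = 3·(1/7) = 3/7.
≈ 0.429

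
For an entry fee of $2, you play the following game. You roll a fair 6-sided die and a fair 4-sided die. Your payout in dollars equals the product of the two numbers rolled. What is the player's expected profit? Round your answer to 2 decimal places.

$6.75

Distribution of the product of the two numbers rolled: 1 w.p. 1/24, 2 w.p. 1/12, 3 w.p. 1/12, 4 w.p. 1/8, 5 w.p. 1/24, 6 w.p. 1/8, …
E[payout] = (1/24)·1 + (1/12)·2 + (1/12)·3 + (1/8)·4 + (1/24)·5 + (1/8)·6 + (1/12)·8 + (1/24)·9 + (1/24)·10 + (1/8)·12 + (1/24)·15 + (1/24)·16 + (1/24)·18 + (1/24)·20 + (1/24)·24 = 35/4
Expected profit = 35/4 − 2 = 27/4 ≈ $6.75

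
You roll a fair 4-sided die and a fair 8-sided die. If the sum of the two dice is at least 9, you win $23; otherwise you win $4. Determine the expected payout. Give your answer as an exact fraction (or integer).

E[payout] = (11/16)·4 + (5/16)·23 = 159/16

159/16 dollars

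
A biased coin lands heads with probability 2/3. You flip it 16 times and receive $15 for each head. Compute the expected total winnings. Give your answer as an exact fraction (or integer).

$160

E[#heads] = 16·2/3 = 32/3 (linearity over flips).
E[winnings] = 15·32/3 = 160.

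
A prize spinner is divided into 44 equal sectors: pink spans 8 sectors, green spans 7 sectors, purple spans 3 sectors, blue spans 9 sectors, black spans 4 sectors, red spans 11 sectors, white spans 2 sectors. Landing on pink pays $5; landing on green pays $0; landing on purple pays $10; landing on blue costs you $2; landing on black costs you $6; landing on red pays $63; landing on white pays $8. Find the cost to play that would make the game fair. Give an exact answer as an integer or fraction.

E[payout] = (8/44)·5 + (7/44)·0 + (3/44)·10 + (9/44)·(-2) + (4/44)·(-6) + (11/44)·63 + (2/44)·8 = 67/4
Fair fee = E[payout] = 67/4

67/4 dollars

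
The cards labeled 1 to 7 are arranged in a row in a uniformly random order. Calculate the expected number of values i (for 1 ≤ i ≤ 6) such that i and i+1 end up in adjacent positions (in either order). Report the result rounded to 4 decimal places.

1.7143

For each i ∈ {1,…,6}, let Xᵢ = 1 if i and i+1 are adjacent. P(Xᵢ=1) = 2·(7−1)!/7! = 2/7.
By linearity, E[ΣXᵢ] = (6)·(2/7) = 12/7.
≈ 1.7143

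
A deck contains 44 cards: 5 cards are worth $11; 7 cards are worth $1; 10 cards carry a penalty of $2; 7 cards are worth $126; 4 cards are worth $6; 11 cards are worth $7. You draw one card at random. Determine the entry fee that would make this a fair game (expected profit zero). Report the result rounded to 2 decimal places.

E[payout] = (5/44)·11 + (7/44)·1 + (10/44)·(-2) + (7/44)·126 + (4/44)·6 + (11/44)·7 = 1025/44
Fair fee = E[payout] = 1025/44 ≈ $23.30

$23.30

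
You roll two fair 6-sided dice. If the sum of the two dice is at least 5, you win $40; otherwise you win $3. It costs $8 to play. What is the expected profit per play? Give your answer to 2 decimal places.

$25.83

E[payout] = (1/6)·3 + (5/6)·40 = 203/6
Expected profit = 203/6 − 8 = 155/6 ≈ $25.83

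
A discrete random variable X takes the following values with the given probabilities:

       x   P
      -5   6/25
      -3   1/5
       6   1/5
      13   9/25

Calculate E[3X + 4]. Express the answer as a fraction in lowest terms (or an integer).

406/25

E[3x+4] = (6/25)·(-11) + (1/5)·(-5) + (1/5)·22 + (9/25)·43
     = 406/25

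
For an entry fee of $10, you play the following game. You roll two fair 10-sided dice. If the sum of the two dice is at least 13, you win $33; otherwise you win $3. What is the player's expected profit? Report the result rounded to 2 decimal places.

$3.80

E[payout] = (16/25)·3 + (9/25)·33 = 69/5
Expected profit = 69/5 − 10 = 19/5 ≈ $3.80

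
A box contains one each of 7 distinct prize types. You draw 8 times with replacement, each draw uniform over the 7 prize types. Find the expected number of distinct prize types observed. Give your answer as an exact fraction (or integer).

4085185/823543

Let Xⱼ=1 if type j appears at least once. P(Xⱼ=1) = 1 − ((7−1)/7)^8 = 4085185/5764801.
E[#distinct] = 7·4085185/5764801 = 4085185/823543.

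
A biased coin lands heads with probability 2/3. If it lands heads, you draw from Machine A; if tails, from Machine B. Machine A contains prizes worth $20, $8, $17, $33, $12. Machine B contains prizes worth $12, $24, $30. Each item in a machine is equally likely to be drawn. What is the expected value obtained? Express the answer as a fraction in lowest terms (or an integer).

E[X | Machine A] = (20 + 8 + 17 + 33 + 12)/5 = 18
E[X | Machine B] = (12 + 24 + 30)/3 = 22
E[X] = (2/3)·18 + (1/3)·22 = 58/3

58/3 dollars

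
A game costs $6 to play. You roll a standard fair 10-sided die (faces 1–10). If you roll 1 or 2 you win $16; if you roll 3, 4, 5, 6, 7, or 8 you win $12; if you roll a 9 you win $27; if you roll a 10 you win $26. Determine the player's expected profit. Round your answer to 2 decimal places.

E[payout] = (3/5)·12 + (1/5)·16 + (1/10)·26 + (1/10)·27 = 157/10
Expected profit = 157/10 − 6 = 97/10 ≈ $9.70

$9.70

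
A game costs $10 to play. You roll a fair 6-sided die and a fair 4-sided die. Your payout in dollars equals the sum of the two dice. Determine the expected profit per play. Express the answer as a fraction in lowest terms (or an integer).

-$4

Distribution of the sum of the two dice: 2 w.p. 1/24, 3 w.p. 1/12, 4 w.p. 1/8, 5 w.p. 1/6, 6 w.p. 1/6, 7 w.p. 1/6, …
E[payout] = (1/24)·2 + (1/12)·3 + (1/8)·4 + (1/6)·5 + (1/6)·6 + (1/6)·7 + (1/8)·8 + (1/12)·9 + (1/24)·10 = 6
Expected profit = 6 − 10 = -4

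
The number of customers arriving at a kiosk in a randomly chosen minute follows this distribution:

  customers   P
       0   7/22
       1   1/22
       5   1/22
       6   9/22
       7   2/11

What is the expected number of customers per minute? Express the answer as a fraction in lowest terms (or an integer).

E[X] = (7/22)·0 + (1/22)·1 + (1/22)·5 + (9/22)·6 + (2/11)·7
     = 4

4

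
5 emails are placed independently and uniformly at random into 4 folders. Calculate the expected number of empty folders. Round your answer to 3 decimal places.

Let Xⱼ=1 if folder j is empty. P(Xⱼ=1) = ((4-1)/4)^5 = 243/1024.
By linearity, E[#empty] = 4·243/1024 = 243/256.
≈ 0.949

0.949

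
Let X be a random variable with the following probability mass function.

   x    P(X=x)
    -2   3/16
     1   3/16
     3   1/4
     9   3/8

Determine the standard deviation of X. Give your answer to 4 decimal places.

4.2495

E[X] = 63/16, E[X²] = 537/16
Var(X) = E[X²] − (E[X])² = 537/16 − 3969/256 = 4623/256
SD(X) = √(4623/256) ≈ 4.2495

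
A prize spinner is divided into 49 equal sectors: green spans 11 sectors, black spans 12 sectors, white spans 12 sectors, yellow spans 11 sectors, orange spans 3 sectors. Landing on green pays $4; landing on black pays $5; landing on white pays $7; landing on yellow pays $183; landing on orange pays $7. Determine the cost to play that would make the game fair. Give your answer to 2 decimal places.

$45.35

E[payout] = (11/49)·4 + (12/49)·5 + (12/49)·7 + (11/49)·183 + (3/49)·7 = 2222/49
Fair fee = E[payout] = 2222/49 ≈ $45.35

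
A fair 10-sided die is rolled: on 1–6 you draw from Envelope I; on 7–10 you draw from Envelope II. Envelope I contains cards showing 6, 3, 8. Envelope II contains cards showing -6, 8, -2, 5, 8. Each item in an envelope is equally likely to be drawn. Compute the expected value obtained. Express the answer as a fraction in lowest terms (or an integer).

111/25

E[X | Envelope I] = (6 + 3 + 8)/3 = 17/3
E[X | Envelope II] = (-6 + 8 − 2 + 5 + 8)/5 = 13/5
E[X] = (3/5)·17/3 + (2/5)·13/5 = 111/25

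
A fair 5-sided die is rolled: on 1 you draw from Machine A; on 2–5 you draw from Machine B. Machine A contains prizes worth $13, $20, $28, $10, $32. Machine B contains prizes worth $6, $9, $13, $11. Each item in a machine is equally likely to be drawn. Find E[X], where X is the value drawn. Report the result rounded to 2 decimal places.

$11.92

E[X | Machine A] = (13 + 20 + 28 + 10 + 32)/5 = 103/5
E[X | Machine B] = (6 + 9 + 13 + 11)/4 = 39/4
E[X] = (1/5)·103/5 + (4/5)·39/4 = 298/25 ≈ 11.92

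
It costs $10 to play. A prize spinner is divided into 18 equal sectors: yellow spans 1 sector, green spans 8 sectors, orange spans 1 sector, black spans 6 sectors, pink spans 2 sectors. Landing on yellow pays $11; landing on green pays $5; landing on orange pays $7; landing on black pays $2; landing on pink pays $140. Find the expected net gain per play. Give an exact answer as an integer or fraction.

85/9 dollars

E[payout] = (1/18)·11 + (8/18)·5 + (1/18)·7 + (6/18)·2 + (2/18)·140 = 175/9
Expected profit = 175/9 − 10 = 85/9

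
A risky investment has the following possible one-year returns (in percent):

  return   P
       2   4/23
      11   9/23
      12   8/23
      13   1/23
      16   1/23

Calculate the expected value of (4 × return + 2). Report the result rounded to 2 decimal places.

42.35

E[4x+2] = (4/23)·10 + (9/23)·46 + (8/23)·50 + (1/23)·54 + (1/23)·66
     = 974/23 ≈ 42.35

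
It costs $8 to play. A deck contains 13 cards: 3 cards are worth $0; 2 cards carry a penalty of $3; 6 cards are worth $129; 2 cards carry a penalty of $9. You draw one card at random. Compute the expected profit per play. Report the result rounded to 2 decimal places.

E[payout] = (3/13)·0 + (2/13)·(-3) + (6/13)·129 + (2/13)·(-9) = 750/13
Expected profit = 750/13 − 8 = 646/13 ≈ $49.69

$49.69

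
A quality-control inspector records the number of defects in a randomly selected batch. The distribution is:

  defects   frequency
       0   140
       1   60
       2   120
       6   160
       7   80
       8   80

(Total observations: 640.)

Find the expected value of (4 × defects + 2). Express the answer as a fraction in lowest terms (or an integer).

139/8

Total = 640, so P(defects=0) = 140/640, etc.
E[4x+2] = (7/32)·2 + (3/32)·6 + (3/16)·10 + (1/4)·26 + (1/8)·30 + (1/8)·34
     = 139/8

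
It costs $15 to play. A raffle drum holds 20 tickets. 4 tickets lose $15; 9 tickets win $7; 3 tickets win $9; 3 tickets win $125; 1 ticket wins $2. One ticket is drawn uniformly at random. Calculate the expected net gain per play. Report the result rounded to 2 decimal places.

E[payout] = (4/20)·(-15) + (9/20)·7 + (3/20)·9 + (3/20)·125 + (1/20)·2 = 407/20
Expected profit = 407/20 − 15 = 107/20 ≈ $5.35

$5.35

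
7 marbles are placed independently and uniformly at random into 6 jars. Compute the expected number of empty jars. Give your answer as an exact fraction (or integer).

Let Xⱼ=1 if jar j is empty. P(Xⱼ=1) = ((6-1)/6)^7 = 78125/279936.
By linearity, E[#empty] = 6·78125/279936 = 78125/46656.

78125/46656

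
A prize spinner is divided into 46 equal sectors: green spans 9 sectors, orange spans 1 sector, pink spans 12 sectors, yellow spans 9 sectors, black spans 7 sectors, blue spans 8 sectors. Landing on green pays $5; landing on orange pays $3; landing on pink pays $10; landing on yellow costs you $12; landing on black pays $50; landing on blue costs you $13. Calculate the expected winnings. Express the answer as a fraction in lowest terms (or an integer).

153/23 dollars

E[payout] = (9/46)·5 + (1/46)·3 + (12/46)·10 + (9/46)·(-12) + (7/46)·50 + (8/46)·(-13) = 153/23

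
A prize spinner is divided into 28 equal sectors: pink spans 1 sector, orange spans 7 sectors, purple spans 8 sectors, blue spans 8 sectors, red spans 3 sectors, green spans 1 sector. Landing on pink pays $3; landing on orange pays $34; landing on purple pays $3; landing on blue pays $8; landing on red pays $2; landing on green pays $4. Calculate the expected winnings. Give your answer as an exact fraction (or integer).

E[payout] = (1/28)·3 + (7/28)·34 + (8/28)·3 + (8/28)·8 + (3/28)·2 + (1/28)·4 = 339/28

339/28 dollars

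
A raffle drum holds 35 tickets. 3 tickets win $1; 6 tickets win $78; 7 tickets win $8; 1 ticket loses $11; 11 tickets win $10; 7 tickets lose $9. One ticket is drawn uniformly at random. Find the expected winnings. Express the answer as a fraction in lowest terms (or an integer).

E[payout] = (3/35)·1 + (6/35)·78 + (7/35)·8 + (1/35)·(-11) + (11/35)·10 + (7/35)·(-9) = 563/35

563/35 dollars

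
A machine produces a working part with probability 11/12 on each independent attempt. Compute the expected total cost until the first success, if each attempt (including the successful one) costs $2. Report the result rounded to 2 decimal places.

$2.18

E[#attempts] = 1/p = 12/11; E[cost] = 2·12/11 = 24/11.
≈ 2.18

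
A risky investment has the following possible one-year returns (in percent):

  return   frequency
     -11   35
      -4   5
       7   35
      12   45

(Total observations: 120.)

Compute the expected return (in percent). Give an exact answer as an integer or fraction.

Total = 120, so P(return=-11) = 35/120, etc.
E[X] = (7/24)·(-11) + (1/24)·(-4) + (7/24)·7 + (3/8)·12
     = 19/6

19/6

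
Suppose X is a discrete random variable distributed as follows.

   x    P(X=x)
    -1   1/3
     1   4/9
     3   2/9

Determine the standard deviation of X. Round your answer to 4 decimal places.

1.4741

E[X] = 7/9, E[X²] = 25/9
Var(X) = E[X²] − (E[X])² = 25/9 − 49/81 = 176/81
SD(X) = √(176/81) ≈ 1.4741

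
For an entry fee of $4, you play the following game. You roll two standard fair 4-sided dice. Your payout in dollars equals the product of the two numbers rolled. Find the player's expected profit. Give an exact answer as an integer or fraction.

9/4 dollars

Distribution of the product of the two numbers rolled: 1 w.p. 1/16, 2 w.p. 1/8, 3 w.p. 1/8, 4 w.p. 3/16, 6 w.p. 1/8, 8 w.p. 1/8, …
E[payout] = (1/16)·1 + (1/8)·2 + (1/8)·3 + (3/16)·4 + (1/8)·6 + (1/8)·8 + (1/16)·9 + (1/8)·12 + (1/16)·16 = 25/4
Expected profit = 25/4 − 4 = 9/4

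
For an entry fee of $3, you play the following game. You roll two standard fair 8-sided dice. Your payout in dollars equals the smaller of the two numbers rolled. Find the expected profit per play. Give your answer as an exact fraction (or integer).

3/16 dollars

Distribution of the smaller of the two numbers rolled: 1 w.p. 15/64, 2 w.p. 13/64, 3 w.p. 11/64, 4 w.p. 9/64, 5 w.p. 7/64, 6 w.p. 5/64, …
E[payout] = (15/64)·1 + (13/64)·2 + (11/64)·3 + (9/64)·4 + (7/64)·5 + (5/64)·6 + (3/64)·7 + (1/64)·8 = 51/16
Expected profit = 51/16 − 3 = 3/16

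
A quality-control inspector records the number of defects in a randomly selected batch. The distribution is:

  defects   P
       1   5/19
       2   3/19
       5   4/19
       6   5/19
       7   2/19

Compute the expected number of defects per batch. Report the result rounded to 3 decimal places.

3.947

E[X] = (5/19)·1 + (3/19)·2 + (4/19)·5 + (5/19)·6 + (2/19)·7
     = 75/19 ≈ 3.947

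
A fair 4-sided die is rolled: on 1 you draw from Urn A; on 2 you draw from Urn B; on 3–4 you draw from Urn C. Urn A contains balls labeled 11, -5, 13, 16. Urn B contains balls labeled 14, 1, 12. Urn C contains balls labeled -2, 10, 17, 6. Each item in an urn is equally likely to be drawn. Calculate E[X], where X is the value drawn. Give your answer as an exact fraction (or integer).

133/16

E[X | Urn A] = (11 − 5 + 13 + 16)/4 = 35/4
E[X | Urn B] = (14 + 1 + 12)/3 = 9
E[X | Urn C] = (-2 + 10 + 17 + 6)/4 = 31/4
E[X] = (1/4)·35/4 + (1/4)·9 + (1/2)·31/4 = 133/16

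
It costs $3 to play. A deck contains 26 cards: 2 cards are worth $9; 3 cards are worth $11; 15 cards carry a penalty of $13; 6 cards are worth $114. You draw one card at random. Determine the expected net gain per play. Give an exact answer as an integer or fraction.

231/13 dollars

E[payout] = (2/26)·9 + (3/26)·11 + (15/26)·(-13) + (6/26)·114 = 270/13
Expected profit = 270/13 − 3 = 231/13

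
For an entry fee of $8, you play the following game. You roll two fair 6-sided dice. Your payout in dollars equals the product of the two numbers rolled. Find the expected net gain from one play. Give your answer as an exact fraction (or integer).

Distribution of the product of the two numbers rolled: 1 w.p. 1/36, 2 w.p. 1/18, 3 w.p. 1/18, 4 w.p. 1/12, 5 w.p. 1/18, 6 w.p. 1/9, …
E[payout] = (1/36)·1 + (1/18)·2 + (1/18)·3 + (1/12)·4 + (1/18)·5 + (1/9)·6 + (1/18)·8 + (1/36)·9 + (1/18)·10 + (1/9)·12 + (1/18)·15 + (1/36)·16 + (1/18)·18 + (1/18)·20 + (1/18)·24 + (1/36)·25 + (1/18)·30 + (1/36)·36 = 49/4
Expected profit = 49/4 − 8 = 17/4

17/4 dollars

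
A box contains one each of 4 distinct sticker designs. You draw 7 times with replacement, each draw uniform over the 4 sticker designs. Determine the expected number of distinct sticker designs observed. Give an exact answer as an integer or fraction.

Let Xⱼ=1 if type j appears at least once. P(Xⱼ=1) = 1 − ((4−1)/4)^7 = 14197/16384.
E[#distinct] = 4·14197/16384 = 14197/4096.

14197/4096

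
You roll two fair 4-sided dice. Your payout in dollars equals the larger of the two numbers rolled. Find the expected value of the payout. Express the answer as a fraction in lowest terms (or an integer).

Distribution of the larger of the two numbers rolled: 1 w.p. 1/16, 2 w.p. 3/16, 3 w.p. 5/16, 4 w.p. 7/16
E[payout] = (1/16)·1 + (3/16)·2 + (5/16)·3 + (7/16)·4 = 25/8

25/8 dollars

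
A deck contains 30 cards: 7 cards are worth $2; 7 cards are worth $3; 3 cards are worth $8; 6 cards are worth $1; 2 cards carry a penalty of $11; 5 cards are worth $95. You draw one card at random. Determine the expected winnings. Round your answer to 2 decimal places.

E[payout] = (7/30)·2 + (7/30)·3 + (3/30)·8 + (6/30)·1 + (2/30)·(-11) + (5/30)·95 = 259/15
≈ $17.27

$17.27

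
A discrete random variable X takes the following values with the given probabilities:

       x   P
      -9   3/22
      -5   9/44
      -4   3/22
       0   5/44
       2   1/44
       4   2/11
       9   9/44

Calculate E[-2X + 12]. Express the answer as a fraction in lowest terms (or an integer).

136/11

E[-2x+12] = (3/22)·30 + (9/44)·22 + (3/22)·20 + (5/44)·12 + (1/44)·8 + (2/11)·4 + (9/44)·(-6)
     = 136/11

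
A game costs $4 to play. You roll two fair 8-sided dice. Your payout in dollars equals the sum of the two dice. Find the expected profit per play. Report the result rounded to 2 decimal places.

$5.00

Distribution of the sum of the two dice: 2 w.p. 1/64, 3 w.p. 1/32, 4 w.p. 3/64, 5 w.p. 1/16, 6 w.p. 5/64, 7 w.p. 3/32, …
E[payout] = (1/64)·2 + (1/32)·3 + (3/64)·4 + (1/16)·5 + (5/64)·6 + (3/32)·7 + (7/64)·8 + (1/8)·9 + (7/64)·10 + (3/32)·11 + (5/64)·12 + (1/16)·13 + (3/64)·14 + (1/32)·15 + (1/64)·16 = 9
Expected profit = 9 − 4 = 5 ≈ $5.00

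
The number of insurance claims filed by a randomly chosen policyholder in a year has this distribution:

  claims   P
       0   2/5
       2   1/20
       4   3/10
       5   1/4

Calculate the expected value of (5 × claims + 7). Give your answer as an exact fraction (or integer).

E[5x+7] = (2/5)·7 + (1/20)·17 + (3/10)·27 + (1/4)·32
     = 79/4

79/4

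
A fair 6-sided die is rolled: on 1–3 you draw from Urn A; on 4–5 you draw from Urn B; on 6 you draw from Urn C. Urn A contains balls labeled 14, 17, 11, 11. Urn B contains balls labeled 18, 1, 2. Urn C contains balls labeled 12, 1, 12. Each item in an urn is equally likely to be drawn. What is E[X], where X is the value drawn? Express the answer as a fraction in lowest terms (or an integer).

745/72

E[X | Urn A] = (14 + 17 + 11 + 11)/4 = 53/4
E[X | Urn B] = (18 + 1 + 2)/3 = 7
E[X | Urn C] = (12 + 1 + 12)/3 = 25/3
E[X] = (1/2)·53/4 + (1/3)·7 + (1/6)·25/3 = 745/72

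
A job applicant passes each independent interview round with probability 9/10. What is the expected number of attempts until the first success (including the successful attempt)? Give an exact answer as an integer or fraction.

10/9

For a geometric distribution, E[trials] = 1/p = 1/(9/10) = 10/9.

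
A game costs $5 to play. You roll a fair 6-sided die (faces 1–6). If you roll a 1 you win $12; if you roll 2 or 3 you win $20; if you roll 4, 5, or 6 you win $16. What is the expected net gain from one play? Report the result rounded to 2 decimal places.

$11.67

E[payout] = (1/6)·12 + (1/2)·16 + (1/3)·20 = 50/3
Expected profit = 50/3 − 5 = 35/3 ≈ $11.67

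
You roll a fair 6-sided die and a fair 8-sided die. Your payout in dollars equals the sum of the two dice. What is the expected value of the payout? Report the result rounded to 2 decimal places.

Distribution of the sum of the two dice: 2 w.p. 1/48, 3 w.p. 1/24, 4 w.p. 1/16, 5 w.p. 1/12, 6 w.p. 5/48, 7 w.p. 1/8, …
E[payout] = (1/48)·2 + (1/24)·3 + (1/16)·4 + (1/12)·5 + (5/48)·6 + (1/8)·7 + (1/8)·8 + (1/8)·9 + (5/48)·10 + (1/12)·11 + (1/16)·12 + (1/24)·13 + (1/48)·14 = 8
≈ $8.00

$8.00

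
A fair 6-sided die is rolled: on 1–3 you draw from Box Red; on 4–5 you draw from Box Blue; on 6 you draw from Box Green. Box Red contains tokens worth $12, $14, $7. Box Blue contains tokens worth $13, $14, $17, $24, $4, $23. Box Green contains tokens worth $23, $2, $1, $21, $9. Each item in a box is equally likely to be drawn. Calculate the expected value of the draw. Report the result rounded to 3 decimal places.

$12.644

E[X | Box Red] = (12 + 14 + 7)/3 = 11
E[X | Box Blue] = (13 + 14 + 17 + 24 + 4 + 23)/6 = 95/6
E[X | Box Green] = (23 + 2 + 1 + 21 + 9)/5 = 56/5
E[X] = (1/2)·11 + (1/3)·95/6 + (1/6)·56/5 = 569/45 ≈ 12.644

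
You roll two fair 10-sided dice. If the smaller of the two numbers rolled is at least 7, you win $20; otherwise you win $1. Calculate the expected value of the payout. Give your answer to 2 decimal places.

$4.04

E[payout] = (21/25)·1 + (4/25)·20 = 101/25
≈ $4.04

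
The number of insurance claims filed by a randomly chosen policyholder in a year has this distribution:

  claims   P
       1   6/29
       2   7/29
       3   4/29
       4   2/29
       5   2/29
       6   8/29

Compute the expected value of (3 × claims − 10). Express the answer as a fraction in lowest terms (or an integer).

4/29

E[3x-10] = (6/29)·(-7) + (7/29)·(-4) + (4/29)·(-1) + (2/29)·2 + (2/29)·5 + (8/29)·8
     = 4/29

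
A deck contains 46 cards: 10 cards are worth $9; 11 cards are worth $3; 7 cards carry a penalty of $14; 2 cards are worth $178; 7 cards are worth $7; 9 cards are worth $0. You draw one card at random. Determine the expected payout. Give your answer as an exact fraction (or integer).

E[payout] = (10/46)·9 + (11/46)·3 + (7/46)·(-14) + (2/46)·178 + (7/46)·7 + (9/46)·0 = 215/23

215/23 dollars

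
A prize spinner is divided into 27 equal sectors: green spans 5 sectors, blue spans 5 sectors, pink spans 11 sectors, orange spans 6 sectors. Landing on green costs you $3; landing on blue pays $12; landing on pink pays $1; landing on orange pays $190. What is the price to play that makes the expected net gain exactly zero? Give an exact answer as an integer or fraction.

E[payout] = (5/27)·(-3) + (5/27)·12 + (11/27)·1 + (6/27)·190 = 1196/27
Fair fee = E[payout] = 1196/27

1196/27 dollars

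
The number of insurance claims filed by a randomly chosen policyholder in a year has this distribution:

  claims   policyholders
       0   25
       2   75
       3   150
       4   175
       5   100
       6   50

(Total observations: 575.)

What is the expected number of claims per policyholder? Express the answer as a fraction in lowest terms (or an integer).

84/23

Total = 575, so P(claims=0) = 25/575, etc.
E[X] = (1/23)·0 + (3/23)·2 + (6/23)·3 + (7/23)·4 + (4/23)·5 + (2/23)·6
     = 84/23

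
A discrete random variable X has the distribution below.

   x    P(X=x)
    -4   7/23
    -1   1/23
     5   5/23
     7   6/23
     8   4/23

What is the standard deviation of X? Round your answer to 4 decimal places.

E[X] = 70/23, E[X²] = 788/23
Var(X) = E[X²] − (E[X])² = 788/23 − 4900/529 = 13224/529
SD(X) = √(13224/529) ≈ 4.9998

4.9998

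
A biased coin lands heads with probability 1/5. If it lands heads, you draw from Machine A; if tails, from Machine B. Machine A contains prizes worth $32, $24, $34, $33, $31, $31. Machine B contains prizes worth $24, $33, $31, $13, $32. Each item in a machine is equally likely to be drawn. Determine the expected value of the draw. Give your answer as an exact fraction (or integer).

4117/150 dollars

E[X | Machine A] = (32 + 24 + 34 + 33 + 31 + 31)/6 = 185/6
E[X | Machine B] = (24 + 33 + 31 + 13 + 32)/5 = 133/5
E[X] = (1/5)·185/6 + (4/5)·133/5 = 4117/150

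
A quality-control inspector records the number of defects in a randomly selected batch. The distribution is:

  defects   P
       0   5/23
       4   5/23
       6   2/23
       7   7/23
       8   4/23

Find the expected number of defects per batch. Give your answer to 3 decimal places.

E[X] = (5/23)·0 + (5/23)·4 + (2/23)·6 + (7/23)·7 + (4/23)·8
     = 113/23 ≈ 4.913

4.913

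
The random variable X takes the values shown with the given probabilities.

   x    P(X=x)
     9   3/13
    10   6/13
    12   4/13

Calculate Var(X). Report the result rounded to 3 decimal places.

E[X] = (3/13)·9 + (6/13)·10 + (4/13)·12 = 135/13
E[X²] = (3/13)·81 + (6/13)·100 + (4/13)·144 = 1419/13
Var(X) = 1419/13 − (135/13)² = 222/169 ≈ 1.314

1.314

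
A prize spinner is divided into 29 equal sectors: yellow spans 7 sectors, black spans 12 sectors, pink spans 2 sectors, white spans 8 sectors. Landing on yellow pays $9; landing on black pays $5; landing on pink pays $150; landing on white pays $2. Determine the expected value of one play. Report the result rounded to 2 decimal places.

E[payout] = (7/29)·9 + (12/29)·5 + (2/29)·150 + (8/29)·2 = 439/29
≈ $15.14

$15.14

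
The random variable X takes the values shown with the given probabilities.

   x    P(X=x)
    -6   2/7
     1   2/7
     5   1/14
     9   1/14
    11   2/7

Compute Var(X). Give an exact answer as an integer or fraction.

E[X] = (2/7)·(-6) + (2/7)·1 + (1/14)·5 + (1/14)·9 + (2/7)·11 = 19/7
E[X²] = (2/7)·36 + (2/7)·1 + (1/14)·25 + (1/14)·81 + (2/7)·121 = 369/7
Var(X) = 369/7 − (19/7)² = 2222/49

2222/49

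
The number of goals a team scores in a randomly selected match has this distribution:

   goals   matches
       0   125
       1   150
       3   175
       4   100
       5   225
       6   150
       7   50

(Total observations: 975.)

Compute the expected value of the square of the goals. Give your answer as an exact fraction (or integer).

224/13

Total = 975, so P(goals=0) = 125/975, etc.
E[X²] = (5/39)·0 + (2/13)·1 + (7/39)·9 + (4/39)·16 + (3/13)·25 + (2/13)·36 + (2/39)·49
     = 224/13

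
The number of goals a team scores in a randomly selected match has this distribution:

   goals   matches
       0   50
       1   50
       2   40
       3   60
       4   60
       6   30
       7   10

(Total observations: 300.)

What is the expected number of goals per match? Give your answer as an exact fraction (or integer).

8/3

Total = 300, so P(goals=0) = 50/300, etc.
E[X] = (1/6)·0 + (1/6)·1 + (2/15)·2 + (1/5)·3 + (1/5)·4 + (1/10)·6 + (1/30)·7
     = 8/3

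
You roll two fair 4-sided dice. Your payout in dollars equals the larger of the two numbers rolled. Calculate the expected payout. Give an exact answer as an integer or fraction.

Distribution of the larger of the two numbers rolled: 1 w.p. 1/16, 2 w.p. 3/16, 3 w.p. 5/16, 4 w.p. 7/16
E[payout] = (1/16)·1 + (3/16)·2 + (5/16)·3 + (7/16)·4 = 25/8

25/8 dollars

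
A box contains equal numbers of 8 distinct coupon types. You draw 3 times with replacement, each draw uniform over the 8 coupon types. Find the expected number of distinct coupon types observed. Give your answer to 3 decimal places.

2.641

Let Xⱼ=1 if type j appears at least once. P(Xⱼ=1) = 1 − ((8−1)/8)^3 = 169/512.
E[#distinct] = 8·169/512 = 169/64.
≈ 2.641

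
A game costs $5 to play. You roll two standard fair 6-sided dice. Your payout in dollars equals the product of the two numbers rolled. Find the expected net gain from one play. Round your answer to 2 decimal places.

Distribution of the product of the two numbers rolled: 1 w.p. 1/36, 2 w.p. 1/18, 3 w.p. 1/18, 4 w.p. 1/12, 5 w.p. 1/18, 6 w.p. 1/9, …
E[payout] = (1/36)·1 + (1/18)·2 + (1/18)·3 + (1/12)·4 + (1/18)·5 + (1/9)·6 + (1/18)·8 + (1/36)·9 + (1/18)·10 + (1/9)·12 + (1/18)·15 + (1/36)·16 + (1/18)·18 + (1/18)·20 + (1/18)·24 + (1/36)·25 + (1/18)·30 + (1/36)·36 = 49/4
Expected profit = 49/4 − 5 = 29/4 ≈ $7.25

$7.25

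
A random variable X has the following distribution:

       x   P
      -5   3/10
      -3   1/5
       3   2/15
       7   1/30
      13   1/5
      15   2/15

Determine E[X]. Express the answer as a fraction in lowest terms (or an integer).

E[X] = (3/10)·(-5) + (1/5)·(-3) + (2/15)·3 + (1/30)·7 + (1/5)·13 + (2/15)·15
     = 47/15

47/15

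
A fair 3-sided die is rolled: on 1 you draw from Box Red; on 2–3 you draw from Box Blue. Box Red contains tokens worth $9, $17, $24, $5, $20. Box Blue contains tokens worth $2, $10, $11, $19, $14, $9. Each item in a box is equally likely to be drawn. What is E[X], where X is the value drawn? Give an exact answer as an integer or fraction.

E[X | Box Red] = (9 + 17 + 24 + 5 + 20)/5 = 15
E[X | Box Blue] = (2 + 10 + 11 + 19 + 14 + 9)/6 = 65/6
E[X] = (1/3)·15 + (2/3)·65/6 = 110/9

110/9 dollars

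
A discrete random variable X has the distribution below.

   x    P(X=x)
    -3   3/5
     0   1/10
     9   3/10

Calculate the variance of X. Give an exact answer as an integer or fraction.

E[X] = (3/5)·(-3) + (1/10)·0 + (3/10)·9 = 9/10
E[X²] = (3/5)·9 + (1/10)·0 + (3/10)·81 = 297/10
Var(X) = 297/10 − (9/10)² = 2889/100

2889/100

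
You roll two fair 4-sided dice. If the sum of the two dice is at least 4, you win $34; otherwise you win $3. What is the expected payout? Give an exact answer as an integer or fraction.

451/16 dollars

E[payout] = (3/16)·3 + (13/16)·34 = 451/16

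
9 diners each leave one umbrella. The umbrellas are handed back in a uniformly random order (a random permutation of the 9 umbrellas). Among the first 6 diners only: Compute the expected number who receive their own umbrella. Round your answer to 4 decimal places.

0.6667

Let Xᵢ = 1 if person i gets their own umbrella. For each i, P(Xᵢ=1) = 1/9.
By linearity of expectation, E[X₁+…+X_6] = 6·(1/9) = 2/3.
≈ 0.6667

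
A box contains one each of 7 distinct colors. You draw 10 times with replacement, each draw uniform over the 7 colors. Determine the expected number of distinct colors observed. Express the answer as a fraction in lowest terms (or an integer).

Let Xⱼ=1 if type j appears at least once. P(Xⱼ=1) = 1 − ((7−1)/7)^10 = 222009073/282475249.
E[#distinct] = 7·222009073/282475249 = 222009073/40353607.

222009073/40353607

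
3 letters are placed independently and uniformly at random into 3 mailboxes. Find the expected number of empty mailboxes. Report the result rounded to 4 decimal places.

0.8889

Let Xⱼ=1 if mailbox j is empty. P(Xⱼ=1) = ((3-1)/3)^3 = 8/27.
By linearity, E[#empty] = 3·8/27 = 8/9.
≈ 0.8889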